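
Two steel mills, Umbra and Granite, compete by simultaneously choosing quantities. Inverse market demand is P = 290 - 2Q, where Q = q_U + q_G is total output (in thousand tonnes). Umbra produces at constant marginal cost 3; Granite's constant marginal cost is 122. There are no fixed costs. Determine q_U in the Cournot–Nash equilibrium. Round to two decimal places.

Umbra's profit: π_U = (290 - 2Q)q_U - (3q_U). Setting ∂π_U/∂q_U = 0: 287 - 4q_U - 2(q_G) = 0.
Granite's first-order condition: 168 - 4q_G - 2(q_U) = 0.
Best responses: q_U = (287 - 2q_G)/4, q_G = (168 - 2q_U)/4.
Solving the pair: q_U = 203/3, q_G = 49/6.

67.67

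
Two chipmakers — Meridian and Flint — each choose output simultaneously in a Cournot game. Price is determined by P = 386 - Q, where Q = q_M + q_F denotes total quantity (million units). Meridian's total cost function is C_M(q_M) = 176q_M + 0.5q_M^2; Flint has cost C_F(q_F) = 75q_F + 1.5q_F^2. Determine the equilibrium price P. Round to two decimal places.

281.57

Meridian's profit: π_M = (386 - Q)q_M - (176q_M + (1/2)q_M²). Setting ∂π_M/∂q_M = 0: 210 - 3q_M - (q_F) = 0.
Flint's first-order condition: 311 - 5q_F - (q_M) = 0.
Rearranging gives the reaction functions q_M = (210 - q_F)/3 and q_F = (311 - q_M)/5.
Solving the pair: q_M = 739/14, q_F = 723/14.
Total output Q = 731/7, so price P = 386 - 731/7 = 1971/7.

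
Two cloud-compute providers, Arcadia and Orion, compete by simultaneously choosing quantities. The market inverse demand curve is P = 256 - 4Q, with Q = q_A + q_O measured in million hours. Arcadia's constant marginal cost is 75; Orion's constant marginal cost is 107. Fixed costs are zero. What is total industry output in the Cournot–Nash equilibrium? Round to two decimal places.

27.50

Arcadia's profit: π_A = (256 - 4Q)q_A - (75q_A). Setting ∂π_A/∂q_A = 0: 181 - 8q_A - 4(q_O) = 0.
Orion's first-order condition: 149 - 8q_O - 4(q_A) = 0.
Rearranging gives the reaction functions q_A = (181 - 4q_O)/8 and q_O = (149 - 4q_A)/8.
Substituting one into the other gives q_A = 71/4 and q_O = 39/4.
Total output Q = 71/4 + 39/4 = 55/2.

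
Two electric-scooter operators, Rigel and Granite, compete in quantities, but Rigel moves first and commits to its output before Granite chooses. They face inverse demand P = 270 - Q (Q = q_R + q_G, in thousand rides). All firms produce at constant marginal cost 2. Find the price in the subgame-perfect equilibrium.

The follower Granite best-responds to any q_R: π_G = (270 - Q)q_G - 2q_G.
Setting the follower's marginal profit to zero, 268 - q_R - 2q_G = 0, i.e. q_G = (268 - q_R)/2.
Rigel substitutes q_G(q_R) into its own profit: π_R = q_R(270 - q_R - (268 - q_R)/2) - 2q_R = (136 - (1/2)q_R)q_R - 2q_R.
The leader's first-order condition 134 - q_R = 0 yields q_R = 134.
Then q_G = (268 - 134)/2 = 67.
Total output Q = 201, so price P = 270 - 201 = 69.

69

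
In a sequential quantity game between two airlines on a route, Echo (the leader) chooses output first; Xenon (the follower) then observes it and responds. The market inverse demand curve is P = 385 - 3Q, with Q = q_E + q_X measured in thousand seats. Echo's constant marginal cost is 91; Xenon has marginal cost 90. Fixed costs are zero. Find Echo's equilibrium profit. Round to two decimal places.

The follower Xenon best-responds to any q_E: π_X = (385 - 3Q)q_X - 90q_X.
∂π_X/∂q_X = 295 - 3q_E - 6q_X = 0 gives the reaction function q_X = (295 - 3q_E)/6.
Echo substitutes q_X(q_E) into its own profit: π_E = q_E(385 - 3q_E - (295 - 3q_E)/2) - 91q_E = (475/2 - (3/2)q_E)q_E - 91q_E.
Maximising: ∂π_E/∂q_E = 293/2 - 3q_E = 0, giving q_E = 293/6.
Then q_X = (295 - 3·(293/6))/6 = 99/4.
Price P = 385 - 3·(883/12) = 657/4.
Echo's profit: (657/4 - 91)·(293/6) = 3577.0417.

3577.04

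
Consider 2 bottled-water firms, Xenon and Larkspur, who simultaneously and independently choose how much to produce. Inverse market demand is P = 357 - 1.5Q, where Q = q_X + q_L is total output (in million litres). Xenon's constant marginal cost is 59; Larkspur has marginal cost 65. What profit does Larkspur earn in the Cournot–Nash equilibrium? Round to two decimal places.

Xenon's profit: π_X = (357 - 1.5Q)q_X - (59q_X). Setting ∂π_X/∂q_X = 0: 298 - 3q_X - (3/2)(q_L) = 0.
Larkspur's profit: π_L = (357 - 1.5Q)q_L - (65q_L). Setting ∂π_L/∂q_L = 0: 292 - 3q_L - (3/2)(q_X) = 0.
So q_X = (298 - (3/2)q_L)/3 and q_L = (292 - (3/2)q_X)/3.
Substituting one into the other gives q_X = 608/9 and q_L = 572/9.
Price P = 357 - (3/2)·(1180/9) = 481/3.
Larkspur's profit: (481/3 - 65)·(572/9) = 6058.9630.

6058.96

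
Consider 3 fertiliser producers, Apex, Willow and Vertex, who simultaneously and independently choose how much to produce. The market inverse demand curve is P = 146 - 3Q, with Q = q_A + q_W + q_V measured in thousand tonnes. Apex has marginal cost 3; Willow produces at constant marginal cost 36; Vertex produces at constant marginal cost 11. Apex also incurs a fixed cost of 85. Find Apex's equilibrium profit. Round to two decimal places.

Apex's profit: π_A = (146 - 3Q)q_A - (3q_A). Setting ∂π_A/∂q_A = 0: 143 - 6q_A - 3(q_W + q_V) = 0.
Willow's profit: π_W = (146 - 3Q)q_W - (36q_W). Setting ∂π_W/∂q_W = 0: 110 - 6q_W - 3(q_A + q_V) = 0.
Vertex's first-order condition: 135 - 6q_V - 3(q_A + q_W) = 0.
Adding the 3 conditions: 388 − 6Q − 6Q = 0, i.e. Q = 97/3.
Back-substituting: q_A = (143 − 97)/3 = 46/3, q_W = (110 − 97)/3 = 13/3, q_V = (135 − 97)/3 = 38/3.
Price P = 146 - 3·(97/3) = 49.
Apex's profit: (49 - 3)·(46/3) - 85 = 1861/3.

620.33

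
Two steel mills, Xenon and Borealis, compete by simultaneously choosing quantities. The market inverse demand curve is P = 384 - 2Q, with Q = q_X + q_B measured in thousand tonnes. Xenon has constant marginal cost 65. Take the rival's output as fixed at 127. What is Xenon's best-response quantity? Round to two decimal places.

16.25

With the rival's output fixed at 127, Xenon's profit is π_X = (384 - 2·127 - 2q_X)q_X - (65q_X) = (130 - 2q_X)q_X - (65q_X).
∂π_X/∂q_X = 65 - 4q_X = 0, so q_X = 65/4.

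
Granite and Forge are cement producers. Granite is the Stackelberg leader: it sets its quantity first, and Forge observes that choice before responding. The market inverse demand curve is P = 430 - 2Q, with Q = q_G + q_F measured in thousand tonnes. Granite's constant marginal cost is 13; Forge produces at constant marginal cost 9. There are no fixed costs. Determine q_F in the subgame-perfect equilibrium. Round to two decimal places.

53.63

The follower Forge best-responds to any q_G: π_F = (430 - 2Q)q_F - 9q_F.
Follower FOC: 421 - 2q_G - 4q_F = 0, so q_F(q_G) = (421 - 2q_G)/4.
Granite substitutes q_F(q_G) into its own profit: π_G = q_G(430 - 2q_G - (421 - 2q_G)/2) - 13q_G = (439/2 - q_G)q_G - 13q_G.
The leader's first-order condition 413/2 - 2q_G = 0 yields q_G = 413/4.
Then q_F = (421 - 2·(413/4))/4 = 429/8.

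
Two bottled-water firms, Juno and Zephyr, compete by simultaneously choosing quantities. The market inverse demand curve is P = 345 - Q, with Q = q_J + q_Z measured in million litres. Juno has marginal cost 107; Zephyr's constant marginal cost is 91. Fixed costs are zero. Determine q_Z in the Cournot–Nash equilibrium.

Juno's profit: π_J = (345 - Q)q_J - (107q_J). Setting ∂π_J/∂q_J = 0: 238 - 2q_J - (q_Z) = 0.
Zephyr's profit: π_Z = (345 - Q)q_Z - (91q_Z). Setting ∂π_Z/∂q_Z = 0: 254 - 2q_Z - (q_J) = 0.
So q_J = (238 - q_Z)/2 and q_Z = (254 - q_J)/2.
Solving the pair: q_J = 74, q_Z = 90.

90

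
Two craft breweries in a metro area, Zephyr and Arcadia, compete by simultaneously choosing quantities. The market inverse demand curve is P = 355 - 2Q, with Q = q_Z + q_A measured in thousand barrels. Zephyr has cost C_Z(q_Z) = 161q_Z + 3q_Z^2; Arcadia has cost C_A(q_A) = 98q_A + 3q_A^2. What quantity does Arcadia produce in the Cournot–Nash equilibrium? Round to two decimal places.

Zephyr's profit: π_Z = (355 - 2Q)q_Z - (161q_Z + 3q_Z²). Setting ∂π_Z/∂q_Z = 0: 194 - 10q_Z - 2(q_A) = 0.
Arcadia's first-order condition: 257 - 10q_A - 2(q_Z) = 0.
Best responses: q_Z = (194 - 2q_A)/10, q_A = (257 - 2q_Z)/10.
Solving the pair: q_Z = 713/48, q_A = 1091/48.

22.73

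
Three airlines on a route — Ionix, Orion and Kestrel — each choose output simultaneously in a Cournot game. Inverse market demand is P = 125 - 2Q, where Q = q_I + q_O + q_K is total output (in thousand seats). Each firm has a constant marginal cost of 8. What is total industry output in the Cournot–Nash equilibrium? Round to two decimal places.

A representative firm's profit is π_i = q_i(125 - 2Q) - 8q_i.
Setting ∂π_i/∂q_i = 0 with rivals' quantities fixed: 117 - 4q_i - 2·Σ_{j≠i} q_j = 0.
By symmetry each firm produces the same amount; substituting Σ_{j≠i} q_j = 2q_i yields q_i = 117/8.
Total output Q = 117/8 + 117/8 + 117/8 = 351/8.

43.88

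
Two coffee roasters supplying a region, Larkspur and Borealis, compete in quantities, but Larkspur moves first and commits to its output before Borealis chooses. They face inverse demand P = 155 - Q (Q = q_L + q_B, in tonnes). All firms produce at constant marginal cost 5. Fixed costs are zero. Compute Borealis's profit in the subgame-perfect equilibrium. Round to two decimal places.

Solve by backward induction. Given q_L, the follower Borealis maximises π_B = (155 - q_L - q_B)q_B - 5q_B.
∂π_B/∂q_B = 150 - q_L - 2q_B = 0 gives the reaction function q_B = (150 - q_L)/2.
The leader anticipates this reaction. Substituting into P = 155 - Q gives P = 80 - (1/2)q_L, so π_L = (80 - (1/2)q_L)q_L - 5q_L.
Maximising: ∂π_L/∂q_L = 75 - q_L = 0, giving q_L = 75.
Then q_B = (150 - 75)/2 = 75/2.
Price P = 155 - 225/2 = 85/2.
Borealis's profit: (85/2 - 5)·(75/2) = 1406.2500.

1406.25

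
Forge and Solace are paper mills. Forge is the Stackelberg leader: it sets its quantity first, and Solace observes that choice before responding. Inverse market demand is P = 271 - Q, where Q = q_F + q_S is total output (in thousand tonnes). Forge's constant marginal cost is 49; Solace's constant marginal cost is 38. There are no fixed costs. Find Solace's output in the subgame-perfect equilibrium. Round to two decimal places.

63.75

The follower Solace best-responds to any q_F: π_S = (271 - Q)q_S - 38q_S.
Follower FOC: 233 - q_F - 2q_S = 0, so q_S(q_F) = (233 - q_F)/2.
Forge substitutes q_S(q_F) into its own profit: π_F = q_F(271 - q_F - (233 - q_F)/2) - 49q_F = (309/2 - (1/2)q_F)q_F - 49q_F.
Leader FOC: 211/2 - q_F = 0, so q_F = 211/2.
Then q_S = (233 - 211/2)/2 = 255/4.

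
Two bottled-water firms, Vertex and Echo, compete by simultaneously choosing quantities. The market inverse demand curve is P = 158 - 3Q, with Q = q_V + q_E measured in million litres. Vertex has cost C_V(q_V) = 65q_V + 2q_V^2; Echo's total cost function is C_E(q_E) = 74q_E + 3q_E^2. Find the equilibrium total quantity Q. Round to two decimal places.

Vertex's profit: π_V = (158 - 3Q)q_V - (65q_V + 2q_V²). Setting ∂π_V/∂q_V = 0: 93 - 10q_V - 3(q_E) = 0.
Echo's first-order condition: 84 - 12q_E - 3(q_V) = 0.
Best responses: q_V = (93 - 3q_E)/10, q_E = (84 - 3q_V)/12.
Substituting one into the other gives q_V = 288/37 and q_E = 187/37.
Total output Q = 288/37 + 187/37 = 475/37.

12.84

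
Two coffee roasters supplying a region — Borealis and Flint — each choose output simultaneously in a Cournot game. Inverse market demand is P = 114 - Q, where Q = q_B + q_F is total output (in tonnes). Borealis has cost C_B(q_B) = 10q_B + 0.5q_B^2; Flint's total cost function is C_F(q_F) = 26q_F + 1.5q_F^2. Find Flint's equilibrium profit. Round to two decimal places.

Borealis's profit: π_B = (114 - Q)q_B - (10q_B + (1/2)q_B²). Setting ∂π_B/∂q_B = 0: 104 - 3q_B - (q_F) = 0.
Flint's first-order condition: 88 - 5q_F - (q_B) = 0.
Rearranging gives the reaction functions q_B = (104 - q_F)/3 and q_F = (88 - q_B)/5.
Solving the pair: q_B = 216/7, q_F = 80/7.
Price P = 114 - 296/7 = 502/7.
Flint's profit: (502/7)·(80/7) - 26·(80/7) - (3/2)(80/7)² = 326.5306.

326.53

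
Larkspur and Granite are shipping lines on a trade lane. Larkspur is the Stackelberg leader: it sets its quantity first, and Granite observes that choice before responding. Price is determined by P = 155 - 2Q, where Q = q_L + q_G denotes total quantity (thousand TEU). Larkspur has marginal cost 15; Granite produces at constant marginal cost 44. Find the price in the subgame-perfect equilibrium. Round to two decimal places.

Solve by backward induction. Given q_L, the follower Granite maximises π_G = (155 - 2q_L - 2q_G)q_G - 44q_G.
Follower FOC: 111 - 2q_L - 4q_G = 0, so q_G(q_L) = (111 - 2q_L)/4.
Larkspur substitutes q_G(q_L) into its own profit: π_L = q_L(155 - 2q_L - (111 - 2q_L)/2) - 15q_L = (199/2 - q_L)q_L - 15q_L.
The leader's first-order condition 169/2 - 2q_L = 0 yields q_L = 169/4.
Then q_G = (111 - 2·(169/4))/4 = 53/8.
Total output Q = 391/8, so price P = 155 - 2·(391/8) = 229/4.

57.25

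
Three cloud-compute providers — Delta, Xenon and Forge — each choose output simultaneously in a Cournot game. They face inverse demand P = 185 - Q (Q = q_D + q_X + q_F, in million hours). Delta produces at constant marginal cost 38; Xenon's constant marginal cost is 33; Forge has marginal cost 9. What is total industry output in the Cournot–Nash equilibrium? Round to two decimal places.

Delta's profit: π_D = (185 - Q)q_D - (38q_D). Setting ∂π_D/∂q_D = 0: 147 - 2q_D - (q_X + q_F) = 0.
Xenon's profit: π_X = (185 - Q)q_X - (33q_X). Setting ∂π_X/∂q_X = 0: 152 - 2q_X - (q_D + q_F) = 0.
Forge's profit: π_F = (185 - Q)q_F - (9q_F). Setting ∂π_F/∂q_F = 0: 176 - 2q_F - (q_D + q_X) = 0.
Adding the 3 first-order conditions: 475 − 4Q = 0, so Q = 475/4.
Back-substituting: q_D = (147 − 475/4) = 113/4, q_X = (152 − 475/4) = 133/4, q_F = (176 − 475/4) = 229/4.
Total output Q = 113/4 + 133/4 + 229/4 = 475/4.

118.75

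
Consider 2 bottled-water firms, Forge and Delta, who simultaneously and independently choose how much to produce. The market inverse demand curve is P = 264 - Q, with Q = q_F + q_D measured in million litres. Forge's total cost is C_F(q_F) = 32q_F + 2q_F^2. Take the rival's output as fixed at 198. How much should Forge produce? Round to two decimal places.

With the rival's output fixed at 198, Forge's profit is π_F = (264 - 198 - q_F)q_F - (32q_F + 2q_F²) = (66 - q_F)q_F - (32q_F + 2q_F²).
∂π_F/∂q_F = 34 - 6q_F = 0, so q_F = 17/3.

5.67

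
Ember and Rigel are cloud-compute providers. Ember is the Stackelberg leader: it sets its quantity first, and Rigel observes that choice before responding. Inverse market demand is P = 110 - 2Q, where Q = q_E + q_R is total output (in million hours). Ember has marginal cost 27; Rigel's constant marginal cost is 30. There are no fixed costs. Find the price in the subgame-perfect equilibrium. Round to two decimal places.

The follower Rigel best-responds to any q_E: π_R = (110 - 2Q)q_R - 30q_R.
∂π_R/∂q_R = 80 - 2q_E - 4q_R = 0 gives the reaction function q_R = (80 - 2q_E)/4.
The leader anticipates this reaction. Substituting into P = 110 - 2Q gives P = 70 - q_E, so π_E = (70 - q_E)q_E - 27q_E.
The leader's first-order condition 43 - 2q_E = 0 yields q_E = 43/2.
Then q_R = (80 - 2·(43/2))/4 = 37/4.
Total output Q = 123/4, so price P = 110 - 2·(123/4) = 97/2.

48.50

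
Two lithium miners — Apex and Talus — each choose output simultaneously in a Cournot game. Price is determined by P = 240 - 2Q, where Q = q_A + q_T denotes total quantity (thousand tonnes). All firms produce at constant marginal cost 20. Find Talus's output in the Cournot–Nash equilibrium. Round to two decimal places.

36.67

Each firm earns π_i = (240 - 2Q)q_i - 20q_i.
First-order condition (treating rivals' output as given): 220 - 4q_i - 2q_j = 0.
With identical firms every q_j equals q_i, so q_j = q_i and 220 = 6q_i, giving q_i = 110/3.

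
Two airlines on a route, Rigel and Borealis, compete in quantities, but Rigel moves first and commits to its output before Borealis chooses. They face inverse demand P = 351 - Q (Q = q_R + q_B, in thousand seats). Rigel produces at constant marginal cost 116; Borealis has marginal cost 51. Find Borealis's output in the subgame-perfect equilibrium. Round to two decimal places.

107.50

Solve by backward induction. Given q_R, the follower Borealis maximises π_B = (351 - q_R - q_B)q_B - 51q_B.
Follower FOC: 300 - q_R - 2q_B = 0, so q_B(q_R) = (300 - q_R)/2.
The leader anticipates this reaction. Substituting into P = 351 - Q gives P = 201 - (1/2)q_R, so π_R = (201 - (1/2)q_R)q_R - 116q_R.
The leader's first-order condition 85 - q_R = 0 yields q_R = 85.
Then q_B = (300 - 85)/2 = 215/2.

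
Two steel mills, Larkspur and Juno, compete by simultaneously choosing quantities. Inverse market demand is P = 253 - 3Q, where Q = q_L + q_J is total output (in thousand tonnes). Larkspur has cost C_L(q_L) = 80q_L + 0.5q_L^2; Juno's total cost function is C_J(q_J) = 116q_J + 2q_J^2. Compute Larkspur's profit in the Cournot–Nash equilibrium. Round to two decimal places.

Larkspur's profit: π_L = (253 - 3Q)q_L - (80q_L + (1/2)q_L²). Setting ∂π_L/∂q_L = 0: 173 - 7q_L - 3(q_J) = 0.
Juno's profit: π_J = (253 - 3Q)q_J - (116q_J + 2q_J²). Setting ∂π_J/∂q_J = 0: 137 - 10q_J - 3(q_L) = 0.
So q_L = (173 - 3q_J)/7 and q_J = (137 - 3q_L)/10.
Solving the pair: q_L = 1319/61, q_J = 440/61.
Price P = 253 - 3·(1759/61) = 166.4918.
Larkspur's profit: 166.4918·(1319/61) - 80·(1319/61) - (1/2)(1319/61)² = 1636.4320.

1636.43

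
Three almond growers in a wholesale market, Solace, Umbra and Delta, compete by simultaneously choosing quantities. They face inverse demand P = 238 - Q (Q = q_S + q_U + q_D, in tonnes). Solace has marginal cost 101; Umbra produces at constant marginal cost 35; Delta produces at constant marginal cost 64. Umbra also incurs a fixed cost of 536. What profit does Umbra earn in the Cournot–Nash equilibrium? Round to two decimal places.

5014.25

Solace's profit: π_S = (238 - Q)q_S - (101q_S). Setting ∂π_S/∂q_S = 0: 137 - 2q_S - (q_U + q_D) = 0.
Umbra's profit: π_U = (238 - Q)q_U - (35q_U). Setting ∂π_U/∂q_U = 0: 203 - 2q_U - (q_S + q_D) = 0.
Delta's first-order condition: 174 - 2q_D - (q_S + q_U) = 0.
Adding the 3 first-order conditions: 514 − 4Q = 0, so Q = 257/2.
Back-substituting: q_S = (137 − 257/2) = 17/2, q_U = (203 − 257/2) = 149/2, q_D = (174 − 257/2) = 91/2.
Price P = 238 - 257/2 = 219/2.
Umbra's profit: (219/2 - 35)·(149/2) - 536 = 5014.2500.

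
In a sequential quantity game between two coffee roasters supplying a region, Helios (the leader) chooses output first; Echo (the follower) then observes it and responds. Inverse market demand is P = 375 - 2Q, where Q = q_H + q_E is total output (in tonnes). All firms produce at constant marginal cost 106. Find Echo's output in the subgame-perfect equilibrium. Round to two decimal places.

The follower Echo best-responds to any q_H: π_E = (375 - 2Q)q_E - 106q_E.
∂π_E/∂q_E = 269 - 2q_H - 4q_E = 0 gives the reaction function q_E = (269 - 2q_H)/4.
Helios substitutes q_E(q_H) into its own profit: π_H = q_H(375 - 2q_H - (269 - 2q_H)/2) - 106q_H = (481/2 - q_H)q_H - 106q_H.
Maximising: ∂π_H/∂q_H = 269/2 - 2q_H = 0, giving q_H = 269/4.
Then q_E = (269 - 2·(269/4))/4 = 269/8.

33.63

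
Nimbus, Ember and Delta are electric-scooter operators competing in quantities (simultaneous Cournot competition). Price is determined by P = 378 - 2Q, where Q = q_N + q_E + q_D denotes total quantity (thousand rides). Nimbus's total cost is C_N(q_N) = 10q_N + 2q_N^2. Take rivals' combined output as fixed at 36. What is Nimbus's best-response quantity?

37

With rivals' combined output fixed at 36, Nimbus's profit is π_N = (378 - 2·36 - 2q_N)q_N - (10q_N + 2q_N²) = (306 - 2q_N)q_N - (10q_N + 2q_N²).
∂π_N/∂q_N = 296 - 8q_N = 0, so q_N = 37.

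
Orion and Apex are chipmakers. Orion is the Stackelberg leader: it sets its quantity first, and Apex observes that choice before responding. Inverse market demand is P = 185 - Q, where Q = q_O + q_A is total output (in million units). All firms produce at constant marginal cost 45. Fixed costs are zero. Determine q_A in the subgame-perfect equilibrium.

35

The follower Apex best-responds to any q_O: π_A = (185 - Q)q_A - 45q_A.
∂π_A/∂q_A = 140 - q_O - 2q_A = 0 gives the reaction function q_A = (140 - q_O)/2.
Orion substitutes q_A(q_O) into its own profit: π_O = q_O(185 - q_O - (140 - q_O)/2) - 45q_O = (115 - (1/2)q_O)q_O - 45q_O.
The leader's first-order condition 70 - q_O = 0 yields q_O = 70.
Then q_A = (140 - 70)/2 = 35.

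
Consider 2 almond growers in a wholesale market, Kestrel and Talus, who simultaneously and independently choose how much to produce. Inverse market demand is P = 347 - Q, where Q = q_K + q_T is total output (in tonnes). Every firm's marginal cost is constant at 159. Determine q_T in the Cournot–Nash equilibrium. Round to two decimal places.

62.67

Each firm earns π_i = (347 - Q)q_i - 159q_i.
First-order condition (treating rivals' output as given): 188 - 2q_i - q_j = 0.
By symmetry each firm produces the same amount; substituting q_j = q_i yields q_i = 188/3.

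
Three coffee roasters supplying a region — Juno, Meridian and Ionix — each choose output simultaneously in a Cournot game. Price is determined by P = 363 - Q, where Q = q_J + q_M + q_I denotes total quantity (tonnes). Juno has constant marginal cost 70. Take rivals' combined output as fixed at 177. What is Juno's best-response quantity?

With rivals' combined output fixed at 177, Juno's profit is π_J = (363 - 177 - q_J)q_J - (70q_J) = (186 - q_J)q_J - (70q_J).
∂π_J/∂q_J = 116 - 2q_J = 0, so q_J = 58.

58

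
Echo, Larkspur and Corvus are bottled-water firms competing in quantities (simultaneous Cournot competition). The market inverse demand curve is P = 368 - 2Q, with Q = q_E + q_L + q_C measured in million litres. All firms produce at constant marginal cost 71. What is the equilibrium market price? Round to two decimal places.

145.25

A representative firm's profit is π_i = q_i(368 - 2Q) - 71q_i.
First-order condition (treating rivals' output as given): 297 - 4q_i - 2·Σ_{j≠i} q_j = 0.
By symmetry each firm produces the same amount; substituting Σ_{j≠i} q_j = 2q_i yields q_i = 297/8.
Total output Q = 891/8, so price P = 368 - 2·(891/8) = 581/4.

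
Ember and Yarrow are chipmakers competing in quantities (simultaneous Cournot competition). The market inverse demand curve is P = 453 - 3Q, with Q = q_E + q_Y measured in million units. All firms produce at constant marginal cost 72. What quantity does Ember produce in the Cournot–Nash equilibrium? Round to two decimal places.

A representative firm's profit is π_i = q_i(453 - 3Q) - 72q_i.
Setting ∂π_i/∂q_i = 0 with rivals' quantities fixed: 381 - 6q_i - 3q_j = 0.
By symmetry each firm produces the same amount; substituting q_j = q_i yields q_i = 381/9 = 127/3.

42.33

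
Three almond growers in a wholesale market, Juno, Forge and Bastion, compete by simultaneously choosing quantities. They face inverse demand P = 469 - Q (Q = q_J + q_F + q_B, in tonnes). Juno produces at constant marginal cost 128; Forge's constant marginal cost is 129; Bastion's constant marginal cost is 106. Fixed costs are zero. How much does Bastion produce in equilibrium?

Juno's profit: π_J = (469 - Q)q_J - (128q_J). Setting ∂π_J/∂q_J = 0: 341 - 2q_J - (q_F + q_B) = 0.
Forge's profit: π_F = (469 - Q)q_F - (129q_F). Setting ∂π_F/∂q_F = 0: 340 - 2q_F - (q_J + q_B) = 0.
Bastion's first-order condition: 363 - 2q_B - (q_J + q_F) = 0.
Adding the 3 first-order conditions: 1044 − 4Q = 0, so Q = 261.
Back-substituting: q_J = (341 − 261) = 80, q_F = (340 − 261) = 79, q_B = (363 − 261) = 102.

102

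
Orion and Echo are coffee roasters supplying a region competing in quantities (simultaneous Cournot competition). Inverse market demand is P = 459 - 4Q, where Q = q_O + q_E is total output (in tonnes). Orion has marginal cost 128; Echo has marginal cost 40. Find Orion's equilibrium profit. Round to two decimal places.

1640.25

Orion's profit: π_O = (459 - 4Q)q_O - (128q_O). Setting ∂π_O/∂q_O = 0: 331 - 8q_O - 4(q_E) = 0.
Echo's profit: π_E = (459 - 4Q)q_E - (40q_E). Setting ∂π_E/∂q_E = 0: 419 - 8q_E - 4(q_O) = 0.
So q_O = (331 - 4q_E)/8 and q_E = (419 - 4q_O)/8.
Substituting one into the other gives q_O = 81/4 and q_E = 169/4.
Price P = 459 - 4·(125/2) = 209.
Orion's profit: (209 - 128)·(81/4) = 1640.2500.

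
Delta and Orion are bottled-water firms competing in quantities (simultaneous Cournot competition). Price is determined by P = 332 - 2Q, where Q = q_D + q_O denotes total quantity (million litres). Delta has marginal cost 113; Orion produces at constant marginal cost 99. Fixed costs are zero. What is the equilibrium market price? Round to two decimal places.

181.33

Delta's profit: π_D = (332 - 2Q)q_D - (113q_D). Setting ∂π_D/∂q_D = 0: 219 - 4q_D - 2(q_O) = 0.
Orion's profit: π_O = (332 - 2Q)q_O - (99q_O). Setting ∂π_O/∂q_O = 0: 233 - 4q_O - 2(q_D) = 0.
Rearranging gives the reaction functions q_D = (219 - 2q_O)/4 and q_O = (233 - 2q_D)/4.
Substituting one into the other gives q_D = 205/6 and q_O = 247/6.
Total output Q = 226/3, so price P = 332 - 2·(226/3) = 544/3.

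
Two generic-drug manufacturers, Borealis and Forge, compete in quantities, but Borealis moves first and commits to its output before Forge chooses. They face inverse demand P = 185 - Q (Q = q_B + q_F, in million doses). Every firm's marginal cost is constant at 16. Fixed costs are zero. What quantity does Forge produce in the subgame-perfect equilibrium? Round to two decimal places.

The follower Forge best-responds to any q_B: π_F = (185 - Q)q_F - 16q_F.
∂π_F/∂q_F = 169 - q_B - 2q_F = 0 gives the reaction function q_F = (169 - q_B)/2.
Borealis substitutes q_F(q_B) into its own profit: π_B = q_B(185 - q_B - (169 - q_B)/2) - 16q_B = (201/2 - (1/2)q_B)q_B - 16q_B.
Leader FOC: 169/2 - q_B = 0, so q_B = 169/2.
Then q_F = (169 - 169/2)/2 = 169/4.

42.25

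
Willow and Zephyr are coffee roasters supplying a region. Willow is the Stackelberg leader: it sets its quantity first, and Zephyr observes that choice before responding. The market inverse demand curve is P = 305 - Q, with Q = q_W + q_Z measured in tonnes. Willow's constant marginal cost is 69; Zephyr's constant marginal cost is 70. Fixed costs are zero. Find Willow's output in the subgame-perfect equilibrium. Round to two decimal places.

Solve by backward induction. Given q_W, the follower Zephyr maximises π_Z = (305 - q_W - q_Z)q_Z - 70q_Z.
Setting the follower's marginal profit to zero, 235 - q_W - 2q_Z = 0, i.e. q_Z = (235 - q_W)/2.
Willow substitutes q_Z(q_W) into its own profit: π_W = q_W(305 - q_W - (235 - q_W)/2) - 69q_W = (375/2 - (1/2)q_W)q_W - 69q_W.
The leader's first-order condition 237/2 - q_W = 0 yields q_W = 237/2.
Then q_Z = (235 - 237/2)/2 = 233/4.

118.50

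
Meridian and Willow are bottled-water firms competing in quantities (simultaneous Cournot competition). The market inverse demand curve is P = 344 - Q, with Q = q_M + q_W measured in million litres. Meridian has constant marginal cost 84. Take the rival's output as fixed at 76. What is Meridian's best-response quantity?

With the rival's output fixed at 76, Meridian's profit is π_M = (344 - 76 - q_M)q_M - (84q_M) = (268 - q_M)q_M - (84q_M).
∂π_M/∂q_M = 184 - 2q_M = 0, so q_M = 92.

92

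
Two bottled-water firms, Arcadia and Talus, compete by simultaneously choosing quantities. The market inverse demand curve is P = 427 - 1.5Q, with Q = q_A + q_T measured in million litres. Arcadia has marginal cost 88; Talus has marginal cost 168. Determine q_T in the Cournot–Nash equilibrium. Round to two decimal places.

39.78

Arcadia's profit: π_A = (427 - 1.5Q)q_A - (88q_A). Setting ∂π_A/∂q_A = 0: 339 - 3q_A - (3/2)(q_T) = 0.
Talus's first-order condition: 259 - 3q_T - (3/2)(q_A) = 0.
So q_A = (339 - (3/2)q_T)/3 and q_T = (259 - (3/2)q_A)/3.
Solving the pair: q_A = 838/9, q_T = 358/9.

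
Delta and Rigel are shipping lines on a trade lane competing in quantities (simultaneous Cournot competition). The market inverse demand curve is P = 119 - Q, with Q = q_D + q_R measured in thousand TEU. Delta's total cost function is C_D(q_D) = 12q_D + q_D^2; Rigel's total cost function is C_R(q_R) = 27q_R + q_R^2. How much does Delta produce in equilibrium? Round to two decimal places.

22.40

Delta's profit: π_D = (119 - Q)q_D - (12q_D + q_D²). Setting ∂π_D/∂q_D = 0: 107 - 4q_D - (q_R) = 0.
Rigel's first-order condition: 92 - 4q_R - (q_D) = 0.
So q_D = (107 - q_R)/4 and q_R = (92 - q_D)/4.
Substituting one into the other gives q_D = 112/5 and q_R = 87/5.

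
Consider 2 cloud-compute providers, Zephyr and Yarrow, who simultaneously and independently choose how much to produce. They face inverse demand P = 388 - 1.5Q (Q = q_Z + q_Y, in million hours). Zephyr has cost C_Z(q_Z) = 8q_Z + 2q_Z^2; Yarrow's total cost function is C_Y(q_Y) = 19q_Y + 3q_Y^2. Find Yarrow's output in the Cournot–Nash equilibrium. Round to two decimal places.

Zephyr's profit: π_Z = (388 - 1.5Q)q_Z - (8q_Z + 2q_Z²). Setting ∂π_Z/∂q_Z = 0: 380 - 7q_Z - (3/2)(q_Y) = 0.
Yarrow's first-order condition: 369 - 9q_Y - (3/2)(q_Z) = 0.
Rearranging gives the reaction functions q_Z = (380 - (3/2)q_Y)/7 and q_Y = (369 - (3/2)q_Z)/9.
Substituting one into the other gives q_Z = 1274/27 and q_Y = 33.1358.

33.14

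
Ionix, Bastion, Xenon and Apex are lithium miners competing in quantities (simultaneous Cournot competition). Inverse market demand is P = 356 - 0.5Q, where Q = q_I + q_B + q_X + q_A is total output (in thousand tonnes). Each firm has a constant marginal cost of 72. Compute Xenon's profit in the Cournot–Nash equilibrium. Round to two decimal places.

Each firm earns π_i = (356 - 0.5Q)q_i - 72q_i.
First-order condition (treating rivals' output as given): 284 - q_i - (1/2)·Σ_{j≠i} q_j = 0.
With identical firms every q_j equals q_i, so Σ_{j≠i} q_j = 3q_i and 284 = (5/2)q_i, giving q_i = 568/5.
Price P = 356 - (1/2)·454.4000 = 644/5.
Xenon's profit: (644/5 - 72)·(568/5) = 6452.4800.

6452.48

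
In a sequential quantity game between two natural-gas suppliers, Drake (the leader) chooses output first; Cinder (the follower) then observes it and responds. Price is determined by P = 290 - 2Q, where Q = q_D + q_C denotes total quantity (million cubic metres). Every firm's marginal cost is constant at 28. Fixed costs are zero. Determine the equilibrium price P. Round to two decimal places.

93.50

The follower Cinder best-responds to any q_D: π_C = (290 - 2Q)q_C - 28q_C.
Setting the follower's marginal profit to zero, 262 - 2q_D - 4q_C = 0, i.e. q_C = (262 - 2q_D)/4.
The leader anticipates this reaction. Substituting into P = 290 - 2Q gives P = 159 - q_D, so π_D = (159 - q_D)q_D - 28q_D.
The leader's first-order condition 131 - 2q_D = 0 yields q_D = 131/2.
Then q_C = (262 - 2·(131/2))/4 = 131/4.
Total output Q = 393/4, so price P = 290 - 2·(393/4) = 187/2.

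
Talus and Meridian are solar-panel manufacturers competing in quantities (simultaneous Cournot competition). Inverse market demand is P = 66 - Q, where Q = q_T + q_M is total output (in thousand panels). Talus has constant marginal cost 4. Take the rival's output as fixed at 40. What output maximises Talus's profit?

11

With the rival's output fixed at 40, Talus's profit is π_T = (66 - 40 - q_T)q_T - (4q_T) = (26 - q_T)q_T - (4q_T).
∂π_T/∂q_T = 22 - 2q_T = 0, so q_T = 11.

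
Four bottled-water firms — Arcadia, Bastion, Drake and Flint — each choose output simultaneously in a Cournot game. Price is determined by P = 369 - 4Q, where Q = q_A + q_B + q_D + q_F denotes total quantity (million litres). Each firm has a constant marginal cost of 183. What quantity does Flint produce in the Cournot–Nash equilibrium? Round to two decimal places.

A representative firm's profit is π_i = q_i(369 - 4Q) - 183q_i.
First-order condition (treating rivals' output as given): 186 - 8q_i - 4·Σ_{j≠i} q_j = 0.
By symmetry each firm produces the same amount; substituting Σ_{j≠i} q_j = 3q_i yields q_i = 186/20 = 93/10.

9.30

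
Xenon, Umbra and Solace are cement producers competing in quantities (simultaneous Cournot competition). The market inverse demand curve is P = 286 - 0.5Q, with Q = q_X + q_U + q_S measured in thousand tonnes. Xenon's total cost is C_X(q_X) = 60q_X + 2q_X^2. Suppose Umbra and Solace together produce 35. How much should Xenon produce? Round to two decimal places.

41.70

With rivals' combined output fixed at 35, Xenon's profit is π_X = (286 - (1/2)·35 - (1/2)q_X)q_X - (60q_X + 2q_X²) = (537/2 - (1/2)q_X)q_X - (60q_X + 2q_X²).
∂π_X/∂q_X = 417/2 - 5q_X = 0, so q_X = 417/10.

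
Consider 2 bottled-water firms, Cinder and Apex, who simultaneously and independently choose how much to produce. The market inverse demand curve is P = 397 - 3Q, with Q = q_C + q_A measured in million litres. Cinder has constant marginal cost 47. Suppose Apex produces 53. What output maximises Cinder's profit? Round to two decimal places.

With the rival's output fixed at 53, Cinder's profit is π_C = (397 - 3·53 - 3q_C)q_C - (47q_C) = (238 - 3q_C)q_C - (47q_C).
∂π_C/∂q_C = 191 - 6q_C = 0, so q_C = 191/6.

31.83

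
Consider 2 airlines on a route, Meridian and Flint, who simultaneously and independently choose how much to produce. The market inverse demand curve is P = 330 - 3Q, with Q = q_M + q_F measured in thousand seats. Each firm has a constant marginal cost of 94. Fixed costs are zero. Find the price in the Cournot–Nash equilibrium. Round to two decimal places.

Each firm earns π_i = (330 - 3Q)q_i - 94q_i.
Setting ∂π_i/∂q_i = 0 with rivals' quantities fixed: 236 - 6q_i - 3q_j = 0.
With identical firms every q_j equals q_i, so q_j = q_i and 236 = 9q_i, giving q_i = 236/9.
Total output Q = 472/9, so price P = 330 - 3·(472/9) = 518/3.

172.67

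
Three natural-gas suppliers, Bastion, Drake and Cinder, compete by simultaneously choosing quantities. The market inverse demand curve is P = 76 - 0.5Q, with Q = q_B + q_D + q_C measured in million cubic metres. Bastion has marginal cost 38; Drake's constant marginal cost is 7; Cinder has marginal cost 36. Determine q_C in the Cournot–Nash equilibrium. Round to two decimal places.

6.50

Bastion's profit: π_B = (76 - 0.5Q)q_B - (38q_B). Setting ∂π_B/∂q_B = 0: 38 - q_B - (1/2)(q_D + q_C) = 0.
Drake's first-order condition: 69 - q_D - (1/2)(q_B + q_C) = 0.
Cinder's first-order condition: 40 - q_C - (1/2)(q_B + q_D) = 0.
Adding the 3 conditions: 147 − Q − Q = 0, i.e. Q = 147/2.
Back-substituting: q_B = (38 − 147/4)/(1/2) = 5/2, q_D = (69 − 147/4)/(1/2) = 129/2, q_C = (40 − 147/4)/(1/2) = 13/2.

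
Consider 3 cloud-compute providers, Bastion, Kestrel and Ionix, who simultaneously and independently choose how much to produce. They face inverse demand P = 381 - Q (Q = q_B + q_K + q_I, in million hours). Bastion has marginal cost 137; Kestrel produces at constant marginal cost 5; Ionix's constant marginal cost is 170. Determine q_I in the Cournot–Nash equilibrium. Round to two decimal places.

Bastion's profit: π_B = (381 - Q)q_B - (137q_B). Setting ∂π_B/∂q_B = 0: 244 - 2q_B - (q_K + q_I) = 0.
Kestrel's profit: π_K = (381 - Q)q_K - (5q_K). Setting ∂π_K/∂q_K = 0: 376 - 2q_K - (q_B + q_I) = 0.
Ionix's profit: π_I = (381 - Q)q_I - (170q_I). Setting ∂π_I/∂q_I = 0: 211 - 2q_I - (q_B + q_K) = 0.
Adding the 3 first-order conditions: 831 − 4Q = 0, so Q = 831/4.
Back-substituting: q_B = (244 − 831/4) = 145/4, q_K = (376 − 831/4) = 673/4, q_I = (211 − 831/4) = 13/4.

3.25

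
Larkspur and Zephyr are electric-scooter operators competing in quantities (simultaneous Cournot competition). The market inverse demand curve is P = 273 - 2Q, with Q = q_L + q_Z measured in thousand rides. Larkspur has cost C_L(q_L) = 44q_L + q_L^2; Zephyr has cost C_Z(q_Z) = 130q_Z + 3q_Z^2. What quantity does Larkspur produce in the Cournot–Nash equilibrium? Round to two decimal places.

35.79

Larkspur's profit: π_L = (273 - 2Q)q_L - (44q_L + q_L²). Setting ∂π_L/∂q_L = 0: 229 - 6q_L - 2(q_Z) = 0.
Zephyr's profit: π_Z = (273 - 2Q)q_Z - (130q_Z + 3q_Z²). Setting ∂π_Z/∂q_Z = 0: 143 - 10q_Z - 2(q_L) = 0.
So q_L = (229 - 2q_Z)/6 and q_Z = (143 - 2q_L)/10.
Substituting one into the other gives q_L = 501/14 and q_Z = 50/7.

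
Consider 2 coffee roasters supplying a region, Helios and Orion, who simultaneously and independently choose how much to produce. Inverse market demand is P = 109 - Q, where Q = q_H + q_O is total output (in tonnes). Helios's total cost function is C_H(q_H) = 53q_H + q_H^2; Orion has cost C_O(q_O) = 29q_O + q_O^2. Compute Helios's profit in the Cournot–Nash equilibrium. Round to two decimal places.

Helios's profit: π_H = (109 - Q)q_H - (53q_H + q_H²). Setting ∂π_H/∂q_H = 0: 56 - 4q_H - (q_O) = 0.
Orion's first-order condition: 80 - 4q_O - (q_H) = 0.
So q_H = (56 - q_O)/4 and q_O = (80 - q_H)/4.
Substituting one into the other gives q_H = 48/5 and q_O = 88/5.
Price P = 109 - 136/5 = 409/5.
Helios's profit: (409/5)·(48/5) - 53·(48/5) - (48/5)² = 184.3200.

184.32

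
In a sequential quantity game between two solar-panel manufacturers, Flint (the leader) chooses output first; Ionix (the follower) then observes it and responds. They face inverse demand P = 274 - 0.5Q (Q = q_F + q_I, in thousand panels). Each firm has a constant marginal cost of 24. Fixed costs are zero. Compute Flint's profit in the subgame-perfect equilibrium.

15625

Solve by backward induction. Given q_F, the follower Ionix maximises π_I = (274 - (1/2)q_F - (1/2)q_I)q_I - 24q_I.
Follower FOC: 250 - (1/2)q_F - q_I = 0, so q_I(q_F) = (250 - (1/2)q_F).
Flint substitutes q_I(q_F) into its own profit: π_F = q_F(274 - (1/2)q_F - (250 - (1/2)q_F)/2) - 24q_F = (149 - (1/4)q_F)q_F - 24q_F.
Leader FOC: 125 - (1/2)q_F = 0, so q_F = 250.
Then q_I = (250 - (1/2)·250) = 125.
Price P = 274 - (1/2)·375 = 173/2.
Flint's profit: (173/2 - 24)·250 = 15625.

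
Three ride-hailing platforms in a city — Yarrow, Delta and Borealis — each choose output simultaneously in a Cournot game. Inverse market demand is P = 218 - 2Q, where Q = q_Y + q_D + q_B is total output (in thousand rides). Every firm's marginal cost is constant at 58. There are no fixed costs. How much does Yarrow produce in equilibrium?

20

Each firm earns π_i = (218 - 2Q)q_i - 58q_i.
Setting ∂π_i/∂q_i = 0 with rivals' quantities fixed: 160 - 4q_i - 2·Σ_{j≠i} q_j = 0.
With identical firms every q_j equals q_i, so Σ_{j≠i} q_j = 2q_i and 160 = 8q_i, giving q_i = 20.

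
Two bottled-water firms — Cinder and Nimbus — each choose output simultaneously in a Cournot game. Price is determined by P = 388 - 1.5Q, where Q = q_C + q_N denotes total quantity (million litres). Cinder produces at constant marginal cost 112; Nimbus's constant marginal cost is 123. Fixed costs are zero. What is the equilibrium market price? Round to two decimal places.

Cinder's profit: π_C = (388 - 1.5Q)q_C - (112q_C). Setting ∂π_C/∂q_C = 0: 276 - 3q_C - (3/2)(q_N) = 0.
Nimbus's first-order condition: 265 - 3q_N - (3/2)(q_C) = 0.
Rearranging gives the reaction functions q_C = (276 - (3/2)q_N)/3 and q_N = (265 - (3/2)q_C)/3.
Substituting one into the other gives q_C = 574/9 and q_N = 508/9.
Total output Q = 1082/9, so price P = 388 - (3/2)·(1082/9) = 623/3.

207.67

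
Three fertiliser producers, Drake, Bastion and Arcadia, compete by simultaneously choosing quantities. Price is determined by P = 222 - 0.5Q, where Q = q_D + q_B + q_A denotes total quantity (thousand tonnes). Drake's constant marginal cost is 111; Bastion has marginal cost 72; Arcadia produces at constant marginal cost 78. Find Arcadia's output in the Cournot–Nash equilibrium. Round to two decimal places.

85.50

Drake's profit: π_D = (222 - 0.5Q)q_D - (111q_D). Setting ∂π_D/∂q_D = 0: 111 - q_D - (1/2)(q_B + q_A) = 0.
Bastion's profit: π_B = (222 - 0.5Q)q_B - (72q_B). Setting ∂π_B/∂q_B = 0: 150 - q_B - (1/2)(q_D + q_A) = 0.
Arcadia's profit: π_A = (222 - 0.5Q)q_A - (78q_A). Setting ∂π_A/∂q_A = 0: 144 - q_A - (1/2)(q_D + q_B) = 0.
Summing all 3 equations gives 405 − 2Q = 0, hence Q = 405/2.
Back-substituting: q_D = (111 − 405/4)/(1/2) = 39/2, q_B = (150 − 405/4)/(1/2) = 195/2, q_A = (144 − 405/4)/(1/2) = 171/2.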